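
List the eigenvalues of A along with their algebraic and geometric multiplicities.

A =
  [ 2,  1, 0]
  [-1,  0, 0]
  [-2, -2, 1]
λ = 1: alg = 3, geom = 2

Step 1 — factor the characteristic polynomial to read off the algebraic multiplicities:
  χ_A(x) = (x - 1)^3

Step 2 — compute geometric multiplicities via the rank-nullity identity g(λ) = n − rank(A − λI):
  rank(A − (1)·I) = 1, so dim ker(A − (1)·I) = n − 1 = 2

Summary:
  λ = 1: algebraic multiplicity = 3, geometric multiplicity = 2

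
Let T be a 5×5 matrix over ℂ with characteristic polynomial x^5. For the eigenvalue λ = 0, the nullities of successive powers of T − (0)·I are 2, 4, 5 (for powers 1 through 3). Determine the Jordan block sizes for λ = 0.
Block sizes for λ = 0: [3, 2]

From the dimensions of kernels of powers, the number of Jordan blocks of size at least j is d_j − d_{j−1} where d_j = dim ker(N^j) (with d_0 = 0). Computing the differences gives [2, 2, 1].
The number of blocks of size exactly k is (#blocks of size ≥ k) − (#blocks of size ≥ k + 1), so the partition is: 1 block(s) of size 2, 1 block(s) of size 3.
In nonincreasing order the block sizes are [3, 2].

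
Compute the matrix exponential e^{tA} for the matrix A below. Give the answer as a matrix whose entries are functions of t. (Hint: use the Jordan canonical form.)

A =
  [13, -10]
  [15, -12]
e^{tA} =
  [3*exp(3*t) - 2*exp(-2*t), -2*exp(3*t) + 2*exp(-2*t)]
  [3*exp(3*t) - 3*exp(-2*t), -2*exp(3*t) + 3*exp(-2*t)]

Strategy: write A = P · J · P⁻¹ where J is a Jordan canonical form, so e^{tA} = P · e^{tJ} · P⁻¹, and e^{tJ} can be computed block-by-block.

A has Jordan form
J =
  [-2, 0]
  [ 0, 3]
(up to reordering of blocks).

Per-block formulas:
  For a 1×1 block at λ = 3: exp(t · [3]) = [e^(3t)].
  For a 1×1 block at λ = -2: exp(t · [-2]) = [e^(-2t)].

After assembling e^{tJ} and conjugating by P, we get:

e^{tA} =
  [3*exp(3*t) - 2*exp(-2*t), -2*exp(3*t) + 2*exp(-2*t)]
  [3*exp(3*t) - 3*exp(-2*t), -2*exp(3*t) + 3*exp(-2*t)]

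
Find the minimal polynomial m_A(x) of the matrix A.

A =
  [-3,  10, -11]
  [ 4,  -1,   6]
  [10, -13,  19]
x^3 - 15*x^2 + 75*x - 125

The characteristic polynomial is χ_A(x) = (x - 5)^3, so the eigenvalues are known. The minimal polynomial is
  m_A(x) = Π_λ (x − λ)^{k_λ}
where k_λ is the size of the *largest* Jordan block for λ (equivalently, the smallest k with (A − λI)^k v = 0 for every generalised eigenvector v of λ).

  λ = 5: largest Jordan block has size 3, contributing (x − 5)^3

So m_A(x) = (x - 5)^3 = x^3 - 15*x^2 + 75*x - 125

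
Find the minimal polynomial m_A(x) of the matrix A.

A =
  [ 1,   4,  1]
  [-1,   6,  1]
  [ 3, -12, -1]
x^2 - 4*x + 4

The characteristic polynomial is χ_A(x) = (x - 2)^3, so the eigenvalues are known. The minimal polynomial is
  m_A(x) = Π_λ (x − λ)^{k_λ}
where k_λ is the size of the *largest* Jordan block for λ (equivalently, the smallest k with (A − λI)^k v = 0 for every generalised eigenvector v of λ).

  λ = 2: largest Jordan block has size 2, contributing (x − 2)^2

So m_A(x) = (x - 2)^2 = x^2 - 4*x + 4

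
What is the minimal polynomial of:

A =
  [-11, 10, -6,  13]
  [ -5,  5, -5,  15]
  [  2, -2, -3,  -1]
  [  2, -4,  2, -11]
x^2 + 10*x + 25

The characteristic polynomial is χ_A(x) = (x + 5)^4, so the eigenvalues are known. The minimal polynomial is
  m_A(x) = Π_λ (x − λ)^{k_λ}
where k_λ is the size of the *largest* Jordan block for λ (equivalently, the smallest k with (A − λI)^k v = 0 for every generalised eigenvector v of λ).

  λ = -5: largest Jordan block has size 2, contributing (x + 5)^2

So m_A(x) = (x + 5)^2 = x^2 + 10*x + 25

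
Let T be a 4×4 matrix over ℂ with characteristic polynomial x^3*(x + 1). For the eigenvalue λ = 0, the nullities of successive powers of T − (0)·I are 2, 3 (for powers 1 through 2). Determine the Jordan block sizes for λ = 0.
Block sizes for λ = 0: [2, 1]

From the dimensions of kernels of powers, the number of Jordan blocks of size at least j is d_j − d_{j−1} where d_j = dim ker(N^j) (with d_0 = 0). Computing the differences gives [2, 1].
The number of blocks of size exactly k is (#blocks of size ≥ k) − (#blocks of size ≥ k + 1), so the partition is: 1 block(s) of size 1, 1 block(s) of size 2.
In nonincreasing order the block sizes are [2, 1].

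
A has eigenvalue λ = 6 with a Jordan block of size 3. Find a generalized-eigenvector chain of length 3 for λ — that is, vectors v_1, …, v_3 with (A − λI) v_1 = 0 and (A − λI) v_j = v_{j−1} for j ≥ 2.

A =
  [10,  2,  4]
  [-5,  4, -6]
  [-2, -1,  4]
A Jordan chain for λ = 6 of length 3:
v_1 = (-2, 2, 1)ᵀ
v_2 = (4, -5, -2)ᵀ
v_3 = (1, 0, 0)ᵀ

Let N = A − (6)·I. We want v_3 with N^3 v_3 = 0 but N^2 v_3 ≠ 0; then v_{j-1} := N · v_j for j = 3, …, 2.

Pick v_3 = (1, 0, 0)ᵀ.
Then v_2 = N · v_3 = (4, -5, -2)ᵀ.
Then v_1 = N · v_2 = (-2, 2, 1)ᵀ.

Sanity check: (A − (6)·I) v_1 = (0, 0, 0)ᵀ = 0. ✓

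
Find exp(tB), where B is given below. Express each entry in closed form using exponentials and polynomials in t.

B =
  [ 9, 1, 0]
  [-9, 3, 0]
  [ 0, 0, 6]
e^{tB} =
  [3*t*exp(6*t) + exp(6*t), t*exp(6*t), 0]
  [-9*t*exp(6*t), -3*t*exp(6*t) + exp(6*t), 0]
  [0, 0, exp(6*t)]

Strategy: write B = P · J · P⁻¹ where J is a Jordan canonical form, so e^{tB} = P · e^{tJ} · P⁻¹, and e^{tJ} can be computed block-by-block.

B has Jordan form
J =
  [6, 1, 0]
  [0, 6, 0]
  [0, 0, 6]
(up to reordering of blocks).

Per-block formulas:
  For a 2×2 Jordan block J_2(6): exp(t · J_2(6)) = e^(6t)·(I + t·N), where N is the 2×2 nilpotent shift.
  For a 1×1 block at λ = 6: exp(t · [6]) = [e^(6t)].

After assembling e^{tJ} and conjugating by P, we get:

e^{tB} =
  [3*t*exp(6*t) + exp(6*t), t*exp(6*t), 0]
  [-9*t*exp(6*t), -3*t*exp(6*t) + exp(6*t), 0]
  [0, 0, exp(6*t)]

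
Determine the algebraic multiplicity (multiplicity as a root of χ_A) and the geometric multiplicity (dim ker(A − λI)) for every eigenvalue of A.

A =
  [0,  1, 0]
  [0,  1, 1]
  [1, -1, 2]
λ = 1: alg = 3, geom = 1

Step 1 — factor the characteristic polynomial to read off the algebraic multiplicities:
  χ_A(x) = (x - 1)^3

Step 2 — compute geometric multiplicities via the rank-nullity identity g(λ) = n − rank(A − λI):
  rank(A − (1)·I) = 2, so dim ker(A − (1)·I) = n − 2 = 1

Summary:
  λ = 1: algebraic multiplicity = 3, geometric multiplicity = 1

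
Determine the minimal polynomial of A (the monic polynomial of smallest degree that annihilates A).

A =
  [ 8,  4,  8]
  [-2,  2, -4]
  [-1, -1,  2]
x^2 - 8*x + 16

The characteristic polynomial is χ_A(x) = (x - 4)^3, so the eigenvalues are known. The minimal polynomial is
  m_A(x) = Π_λ (x − λ)^{k_λ}
where k_λ is the size of the *largest* Jordan block for λ (equivalently, the smallest k with (A − λI)^k v = 0 for every generalised eigenvector v of λ).

  λ = 4: largest Jordan block has size 2, contributing (x − 4)^2

So m_A(x) = (x - 4)^2 = x^2 - 8*x + 16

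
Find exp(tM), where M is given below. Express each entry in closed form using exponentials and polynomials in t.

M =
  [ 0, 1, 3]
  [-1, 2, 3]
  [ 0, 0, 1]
e^{tM} =
  [-t*exp(t) + exp(t), t*exp(t), 3*t*exp(t)]
  [-t*exp(t), t*exp(t) + exp(t), 3*t*exp(t)]
  [0, 0, exp(t)]

Strategy: write M = P · J · P⁻¹ where J is a Jordan canonical form, so e^{tM} = P · e^{tJ} · P⁻¹, and e^{tJ} can be computed block-by-block.

M has Jordan form
J =
  [1, 1, 0]
  [0, 1, 0]
  [0, 0, 1]
(up to reordering of blocks).

Per-block formulas:
  For a 1×1 block at λ = 1: exp(t · [1]) = [e^(1t)].
  For a 2×2 Jordan block J_2(1): exp(t · J_2(1)) = e^(1t)·(I + t·N), where N is the 2×2 nilpotent shift.

After assembling e^{tJ} and conjugating by P, we get:

e^{tM} =
  [-t*exp(t) + exp(t), t*exp(t), 3*t*exp(t)]
  [-t*exp(t), t*exp(t) + exp(t), 3*t*exp(t)]
  [0, 0, exp(t)]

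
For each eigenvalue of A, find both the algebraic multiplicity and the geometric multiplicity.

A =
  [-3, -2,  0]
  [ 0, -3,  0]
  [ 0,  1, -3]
λ = -3: alg = 3, geom = 2

Step 1 — factor the characteristic polynomial to read off the algebraic multiplicities:
  χ_A(x) = (x + 3)^3

Step 2 — compute geometric multiplicities via the rank-nullity identity g(λ) = n − rank(A − λI):
  rank(A − (-3)·I) = 1, so dim ker(A − (-3)·I) = n − 1 = 2

Summary:
  λ = -3: algebraic multiplicity = 3, geometric multiplicity = 2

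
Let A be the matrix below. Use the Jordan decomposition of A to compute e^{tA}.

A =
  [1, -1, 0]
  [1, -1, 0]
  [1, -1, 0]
e^{tA} =
  [t + 1, -t, 0]
  [t, 1 - t, 0]
  [t, -t, 1]

Strategy: write A = P · J · P⁻¹ where J is a Jordan canonical form, so e^{tA} = P · e^{tJ} · P⁻¹, and e^{tJ} can be computed block-by-block.

A has Jordan form
J =
  [0, 1, 0]
  [0, 0, 0]
  [0, 0, 0]
(up to reordering of blocks).

Per-block formulas:
  For a 1×1 block at λ = 0: exp(t · [0]) = [e^(0t)].
  For a 2×2 Jordan block J_2(0): exp(t · J_2(0)) = e^(0t)·(I + t·N), where N is the 2×2 nilpotent shift.

After assembling e^{tJ} and conjugating by P, we get:

e^{tA} =
  [t + 1, -t, 0]
  [t, 1 - t, 0]
  [t, -t, 1]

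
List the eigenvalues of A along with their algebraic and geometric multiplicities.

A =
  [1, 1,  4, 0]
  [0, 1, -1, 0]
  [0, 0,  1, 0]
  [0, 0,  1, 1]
λ = 1: alg = 4, geom = 2

Step 1 — factor the characteristic polynomial to read off the algebraic multiplicities:
  χ_A(x) = (x - 1)^4

Step 2 — compute geometric multiplicities via the rank-nullity identity g(λ) = n − rank(A − λI):
  rank(A − (1)·I) = 2, so dim ker(A − (1)·I) = n − 2 = 2

Summary:
  λ = 1: algebraic multiplicity = 4, geometric multiplicity = 2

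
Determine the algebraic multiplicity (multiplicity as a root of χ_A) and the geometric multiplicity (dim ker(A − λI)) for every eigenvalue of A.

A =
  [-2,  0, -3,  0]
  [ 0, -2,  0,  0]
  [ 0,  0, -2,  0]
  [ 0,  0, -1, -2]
λ = -2: alg = 4, geom = 3

Step 1 — factor the characteristic polynomial to read off the algebraic multiplicities:
  χ_A(x) = (x + 2)^4

Step 2 — compute geometric multiplicities via the rank-nullity identity g(λ) = n − rank(A − λI):
  rank(A − (-2)·I) = 1, so dim ker(A − (-2)·I) = n − 1 = 3

Summary:
  λ = -2: algebraic multiplicity = 4, geometric multiplicity = 3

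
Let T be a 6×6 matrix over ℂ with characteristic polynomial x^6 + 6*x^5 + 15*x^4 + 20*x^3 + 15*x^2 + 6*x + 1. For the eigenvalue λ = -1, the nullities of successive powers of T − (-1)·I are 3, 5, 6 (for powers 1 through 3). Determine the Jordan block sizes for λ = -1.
Block sizes for λ = -1: [3, 2, 1]

From the dimensions of kernels of powers, the number of Jordan blocks of size at least j is d_j − d_{j−1} where d_j = dim ker(N^j) (with d_0 = 0). Computing the differences gives [3, 2, 1].
The number of blocks of size exactly k is (#blocks of size ≥ k) − (#blocks of size ≥ k + 1), so the partition is: 1 block(s) of size 1, 1 block(s) of size 2, 1 block(s) of size 3.
In nonincreasing order the block sizes are [3, 2, 1].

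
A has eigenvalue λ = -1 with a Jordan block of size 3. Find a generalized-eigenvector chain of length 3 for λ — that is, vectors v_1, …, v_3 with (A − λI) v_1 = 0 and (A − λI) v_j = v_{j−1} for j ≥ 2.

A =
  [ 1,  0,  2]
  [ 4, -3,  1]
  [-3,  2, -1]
A Jordan chain for λ = -1 of length 3:
v_1 = (-2, -3, 2)ᵀ
v_2 = (2, 4, -3)ᵀ
v_3 = (1, 0, 0)ᵀ

Let N = A − (-1)·I. We want v_3 with N^3 v_3 = 0 but N^2 v_3 ≠ 0; then v_{j-1} := N · v_j for j = 3, …, 2.

Pick v_3 = (1, 0, 0)ᵀ.
Then v_2 = N · v_3 = (2, 4, -3)ᵀ.
Then v_1 = N · v_2 = (-2, -3, 2)ᵀ.

Sanity check: (A − (-1)·I) v_1 = (0, 0, 0)ᵀ = 0. ✓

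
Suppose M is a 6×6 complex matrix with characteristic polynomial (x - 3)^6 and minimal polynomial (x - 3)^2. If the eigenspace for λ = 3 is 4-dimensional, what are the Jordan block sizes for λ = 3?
Block sizes for λ = 3: [2, 2, 1, 1]

Step 1 — from the characteristic polynomial, algebraic multiplicity of λ = 3 is 6. From dim ker(M − (3)·I) = 4, there are exactly 4 Jordan blocks for λ = 3.
Step 2 — from the minimal polynomial, the factor (x − 3)^2 tells us the largest block for λ = 3 has size 2.
Step 3 — with total size 6, 4 blocks, and largest block 2, the block sizes (in nonincreasing order) are [2, 2, 1, 1].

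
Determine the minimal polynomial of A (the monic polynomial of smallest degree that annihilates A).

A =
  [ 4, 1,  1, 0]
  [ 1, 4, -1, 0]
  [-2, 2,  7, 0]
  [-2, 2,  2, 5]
x^2 - 10*x + 25

The characteristic polynomial is χ_A(x) = (x - 5)^4, so the eigenvalues are known. The minimal polynomial is
  m_A(x) = Π_λ (x − λ)^{k_λ}
where k_λ is the size of the *largest* Jordan block for λ (equivalently, the smallest k with (A − λI)^k v = 0 for every generalised eigenvector v of λ).

  λ = 5: largest Jordan block has size 2, contributing (x − 5)^2

So m_A(x) = (x - 5)^2 = x^2 - 10*x + 25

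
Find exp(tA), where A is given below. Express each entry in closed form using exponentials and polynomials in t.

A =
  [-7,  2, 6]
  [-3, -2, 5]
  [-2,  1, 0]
e^{tA} =
  [-t^2*exp(-3*t) - 4*t*exp(-3*t) + exp(-3*t), 2*t*exp(-3*t), 2*t^2*exp(-3*t) + 6*t*exp(-3*t)]
  [-t^2*exp(-3*t)/2 - 3*t*exp(-3*t), t*exp(-3*t) + exp(-3*t), t^2*exp(-3*t) + 5*t*exp(-3*t)]
  [-t^2*exp(-3*t)/2 - 2*t*exp(-3*t), t*exp(-3*t), t^2*exp(-3*t) + 3*t*exp(-3*t) + exp(-3*t)]

Strategy: write A = P · J · P⁻¹ where J is a Jordan canonical form, so e^{tA} = P · e^{tJ} · P⁻¹, and e^{tJ} can be computed block-by-block.

A has Jordan form
J =
  [-3,  1,  0]
  [ 0, -3,  1]
  [ 0,  0, -3]
(up to reordering of blocks).

Per-block formulas:
  For a 3×3 Jordan block J_3(-3): exp(t · J_3(-3)) = e^(-3t)·(I + t·N + (t^2/2)·N^2), where N is the 3×3 nilpotent shift.

After assembling e^{tJ} and conjugating by P, we get:

e^{tA} =
  [-t^2*exp(-3*t) - 4*t*exp(-3*t) + exp(-3*t), 2*t*exp(-3*t), 2*t^2*exp(-3*t) + 6*t*exp(-3*t)]
  [-t^2*exp(-3*t)/2 - 3*t*exp(-3*t), t*exp(-3*t) + exp(-3*t), t^2*exp(-3*t) + 5*t*exp(-3*t)]
  [-t^2*exp(-3*t)/2 - 2*t*exp(-3*t), t*exp(-3*t), t^2*exp(-3*t) + 3*t*exp(-3*t) + exp(-3*t)]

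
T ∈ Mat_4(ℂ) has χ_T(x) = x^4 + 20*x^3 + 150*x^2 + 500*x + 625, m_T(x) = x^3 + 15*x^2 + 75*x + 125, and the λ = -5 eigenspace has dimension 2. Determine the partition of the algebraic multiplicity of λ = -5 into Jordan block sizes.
Block sizes for λ = -5: [3, 1]

Step 1 — from the characteristic polynomial, algebraic multiplicity of λ = -5 is 4. From dim ker(T − (-5)·I) = 2, there are exactly 2 Jordan blocks for λ = -5.
Step 2 — from the minimal polynomial, the factor (x + 5)^3 tells us the largest block for λ = -5 has size 3.
Step 3 — with total size 4, 2 blocks, and largest block 3, the block sizes (in nonincreasing order) are [3, 1].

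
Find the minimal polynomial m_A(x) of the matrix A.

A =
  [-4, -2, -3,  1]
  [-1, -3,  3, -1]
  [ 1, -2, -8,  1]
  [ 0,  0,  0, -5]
x^2 + 10*x + 25

The characteristic polynomial is χ_A(x) = (x + 5)^4, so the eigenvalues are known. The minimal polynomial is
  m_A(x) = Π_λ (x − λ)^{k_λ}
where k_λ is the size of the *largest* Jordan block for λ (equivalently, the smallest k with (A − λI)^k v = 0 for every generalised eigenvector v of λ).

  λ = -5: largest Jordan block has size 2, contributing (x + 5)^2

So m_A(x) = (x + 5)^2 = x^2 + 10*x + 25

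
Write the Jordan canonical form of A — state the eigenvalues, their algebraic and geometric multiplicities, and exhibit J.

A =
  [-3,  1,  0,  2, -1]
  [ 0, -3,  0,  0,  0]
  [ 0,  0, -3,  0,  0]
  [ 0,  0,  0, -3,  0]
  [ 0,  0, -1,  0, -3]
J_3(-3) ⊕ J_1(-3) ⊕ J_1(-3)

The characteristic polynomial is
  det(x·I − A) = x^5 + 15*x^4 + 90*x^3 + 270*x^2 + 405*x + 243 = (x + 3)^5

Eigenvalues and multiplicities (the geometric multiplicity of λ is n − rank(A − λI), which equals the number of Jordan blocks for λ):
  λ = -3: algebraic multiplicity = 5, geometric multiplicity = 3

Determining the block sizes for each eigenvalue:
  λ = -3: with am = 5 and gm = 3, the partition is not yet determined (e.g. several partitions of 5 into 3 parts exist). Let N = A − (-3)·I. Computing rank(N^1) = 2, rank(N^2) = 1, rank(N^3) = 0; the number of blocks of size ≥ j is rank(N^{j−1}) − rank(N^j), giving [3, 1, 1]. So we have 1 block(s) of size 3, 2 block(s) of size 1 → block sizes [3, 1, 1]

Assembling the blocks gives a Jordan form
J =
  [-3,  1,  0,  0,  0]
  [ 0, -3,  1,  0,  0]
  [ 0,  0, -3,  0,  0]
  [ 0,  0,  0, -3,  0]
  [ 0,  0,  0,  0, -3]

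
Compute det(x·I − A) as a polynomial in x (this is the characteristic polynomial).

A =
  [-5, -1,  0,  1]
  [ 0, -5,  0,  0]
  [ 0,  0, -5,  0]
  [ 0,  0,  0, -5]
x^4 + 20*x^3 + 150*x^2 + 500*x + 625

Expanding det(x·I − A) (e.g. by cofactor expansion or by noting that A is similar to its Jordan form J, which has the same characteristic polynomial as A) gives
  χ_A(x) = x^4 + 20*x^3 + 150*x^2 + 500*x + 625
which factors as (x + 5)^4. The eigenvalues (with algebraic multiplicities) are λ = -5 with multiplicity 4.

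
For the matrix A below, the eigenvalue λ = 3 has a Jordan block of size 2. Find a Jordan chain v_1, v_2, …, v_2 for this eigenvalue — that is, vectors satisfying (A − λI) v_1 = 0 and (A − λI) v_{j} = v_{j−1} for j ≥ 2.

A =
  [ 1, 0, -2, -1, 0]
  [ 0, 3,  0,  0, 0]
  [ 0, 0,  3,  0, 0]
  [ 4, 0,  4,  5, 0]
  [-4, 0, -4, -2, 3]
A Jordan chain for λ = 3 of length 2:
v_1 = (-2, 0, 0, 4, -4)ᵀ
v_2 = (1, 0, 0, 0, 0)ᵀ

Let N = A − (3)·I. We want v_2 with N^2 v_2 = 0 but N^1 v_2 ≠ 0; then v_{j-1} := N · v_j for j = 2, …, 2.

Pick v_2 = (1, 0, 0, 0, 0)ᵀ.
Then v_1 = N · v_2 = (-2, 0, 0, 4, -4)ᵀ.

Sanity check: (A − (3)·I) v_1 = (0, 0, 0, 0, 0)ᵀ = 0. ✓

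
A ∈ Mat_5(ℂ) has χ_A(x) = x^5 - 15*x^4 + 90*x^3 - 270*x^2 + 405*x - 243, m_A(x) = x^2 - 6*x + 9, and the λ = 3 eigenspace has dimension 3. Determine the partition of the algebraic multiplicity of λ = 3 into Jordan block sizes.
Block sizes for λ = 3: [2, 2, 1]

Step 1 — from the characteristic polynomial, algebraic multiplicity of λ = 3 is 5. From dim ker(A − (3)·I) = 3, there are exactly 3 Jordan blocks for λ = 3.
Step 2 — from the minimal polynomial, the factor (x − 3)^2 tells us the largest block for λ = 3 has size 2.
Step 3 — with total size 5, 3 blocks, and largest block 2, the block sizes (in nonincreasing order) are [2, 2, 1].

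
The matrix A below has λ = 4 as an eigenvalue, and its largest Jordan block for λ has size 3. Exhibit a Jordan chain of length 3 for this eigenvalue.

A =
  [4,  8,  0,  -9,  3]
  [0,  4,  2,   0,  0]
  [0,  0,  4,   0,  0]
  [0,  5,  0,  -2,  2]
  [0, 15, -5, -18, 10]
A Jordan chain for λ = 4 of length 3:
v_1 = (1, 0, 0, 0, 0)ᵀ
v_2 = (0, 2, 0, 0, -5)ᵀ
v_3 = (0, 0, 1, 0, 0)ᵀ

Let N = A − (4)·I. We want v_3 with N^3 v_3 = 0 but N^2 v_3 ≠ 0; then v_{j-1} := N · v_j for j = 3, …, 2.

Pick v_3 = (0, 0, 1, 0, 0)ᵀ.
Then v_2 = N · v_3 = (0, 2, 0, 0, -5)ᵀ.
Then v_1 = N · v_2 = (1, 0, 0, 0, 0)ᵀ.

Sanity check: (A − (4)·I) v_1 = (0, 0, 0, 0, 0)ᵀ = 0. ✓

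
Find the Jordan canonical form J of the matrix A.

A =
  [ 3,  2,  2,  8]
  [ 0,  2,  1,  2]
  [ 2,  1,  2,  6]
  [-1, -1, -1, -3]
J_2(1) ⊕ J_2(1)

The characteristic polynomial is
  det(x·I − A) = x^4 - 4*x^3 + 6*x^2 - 4*x + 1 = (x - 1)^4

Eigenvalues and multiplicities (the geometric multiplicity of λ is n − rank(A − λI), which equals the number of Jordan blocks for λ):
  λ = 1: algebraic multiplicity = 4, geometric multiplicity = 2

Determining the block sizes for each eigenvalue:
  λ = 1: with am = 4 and gm = 2, the partition is not yet determined (e.g. several partitions of 4 into 2 parts exist). Let N = A − (1)·I. Computing rank(N^1) = 2, rank(N^2) = 0; the number of blocks of size ≥ j is rank(N^{j−1}) − rank(N^j), giving [2, 2]. So we have 2 block(s) of size 2 → block sizes [2, 2]

Assembling the blocks gives a Jordan form
J =
  [1, 1, 0, 0]
  [0, 1, 0, 0]
  [0, 0, 1, 1]
  [0, 0, 0, 1]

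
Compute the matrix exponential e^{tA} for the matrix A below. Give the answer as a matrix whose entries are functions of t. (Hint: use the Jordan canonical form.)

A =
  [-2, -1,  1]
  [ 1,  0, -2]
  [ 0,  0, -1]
e^{tA} =
  [-t*exp(-t) + exp(-t), -t*exp(-t), t^2*exp(-t)/2 + t*exp(-t)]
  [t*exp(-t), t*exp(-t) + exp(-t), -t^2*exp(-t)/2 - 2*t*exp(-t)]
  [0, 0, exp(-t)]

Strategy: write A = P · J · P⁻¹ where J is a Jordan canonical form, so e^{tA} = P · e^{tJ} · P⁻¹, and e^{tJ} can be computed block-by-block.

A has Jordan form
J =
  [-1,  1,  0]
  [ 0, -1,  1]
  [ 0,  0, -1]
(up to reordering of blocks).

Per-block formulas:
  For a 3×3 Jordan block J_3(-1): exp(t · J_3(-1)) = e^(-1t)·(I + t·N + (t^2/2)·N^2), where N is the 3×3 nilpotent shift.

After assembling e^{tJ} and conjugating by P, we get:

e^{tA} =
  [-t*exp(-t) + exp(-t), -t*exp(-t), t^2*exp(-t)/2 + t*exp(-t)]
  [t*exp(-t), t*exp(-t) + exp(-t), -t^2*exp(-t)/2 - 2*t*exp(-t)]
  [0, 0, exp(-t)]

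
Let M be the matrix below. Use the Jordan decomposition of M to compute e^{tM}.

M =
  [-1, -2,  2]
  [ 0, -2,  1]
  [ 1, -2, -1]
e^{tM} =
  [2*t*exp(-t) - exp(-t) + 2*exp(-2*t), -4*t*exp(-t) + 2*exp(-t) - 2*exp(-2*t), 2*exp(-t) - 2*exp(-2*t)]
  [t*exp(-t) - exp(-t) + exp(-2*t), -2*t*exp(-t) + 2*exp(-t) - exp(-2*t), exp(-t) - exp(-2*t)]
  [t*exp(-t), -2*t*exp(-t), exp(-t)]

Strategy: write M = P · J · P⁻¹ where J is a Jordan canonical form, so e^{tM} = P · e^{tJ} · P⁻¹, and e^{tJ} can be computed block-by-block.

M has Jordan form
J =
  [-2,  0,  0]
  [ 0, -1,  1]
  [ 0,  0, -1]
(up to reordering of blocks).

Per-block formulas:
  For a 2×2 Jordan block J_2(-1): exp(t · J_2(-1)) = e^(-1t)·(I + t·N), where N is the 2×2 nilpotent shift.
  For a 1×1 block at λ = -2: exp(t · [-2]) = [e^(-2t)].

After assembling e^{tJ} and conjugating by P, we get:

e^{tM} =
  [2*t*exp(-t) - exp(-t) + 2*exp(-2*t), -4*t*exp(-t) + 2*exp(-t) - 2*exp(-2*t), 2*exp(-t) - 2*exp(-2*t)]
  [t*exp(-t) - exp(-t) + exp(-2*t), -2*t*exp(-t) + 2*exp(-t) - exp(-2*t), exp(-t) - exp(-2*t)]
  [t*exp(-t), -2*t*exp(-t), exp(-t)]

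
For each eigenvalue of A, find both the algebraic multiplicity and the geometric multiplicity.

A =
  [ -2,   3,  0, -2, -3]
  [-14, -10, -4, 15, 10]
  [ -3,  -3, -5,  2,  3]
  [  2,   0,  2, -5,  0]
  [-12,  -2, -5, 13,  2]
λ = -5: alg = 4, geom = 2; λ = 0: alg = 1, geom = 1

Step 1 — factor the characteristic polynomial to read off the algebraic multiplicities:
  χ_A(x) = x*(x + 5)^4

Step 2 — compute geometric multiplicities via the rank-nullity identity g(λ) = n − rank(A − λI):
  rank(A − (-5)·I) = 3, so dim ker(A − (-5)·I) = n − 3 = 2
  rank(A − (0)·I) = 4, so dim ker(A − (0)·I) = n − 4 = 1

Summary:
  λ = -5: algebraic multiplicity = 4, geometric multiplicity = 2
  λ = 0: algebraic multiplicity = 1, geometric multiplicity = 1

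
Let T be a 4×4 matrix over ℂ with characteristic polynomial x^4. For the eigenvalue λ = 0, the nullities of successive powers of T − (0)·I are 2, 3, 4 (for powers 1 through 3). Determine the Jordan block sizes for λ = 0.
Block sizes for λ = 0: [3, 1]

From the dimensions of kernels of powers, the number of Jordan blocks of size at least j is d_j − d_{j−1} where d_j = dim ker(N^j) (with d_0 = 0). Computing the differences gives [2, 1, 1].
The number of blocks of size exactly k is (#blocks of size ≥ k) − (#blocks of size ≥ k + 1), so the partition is: 1 block(s) of size 1, 1 block(s) of size 3.
In nonincreasing order the block sizes are [3, 1].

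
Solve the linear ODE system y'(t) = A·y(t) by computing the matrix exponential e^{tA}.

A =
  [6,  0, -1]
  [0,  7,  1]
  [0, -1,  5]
e^{tA} =
  [exp(6*t), t^2*exp(6*t)/2, t^2*exp(6*t)/2 - t*exp(6*t)]
  [0, t*exp(6*t) + exp(6*t), t*exp(6*t)]
  [0, -t*exp(6*t), -t*exp(6*t) + exp(6*t)]

Strategy: write A = P · J · P⁻¹ where J is a Jordan canonical form, so e^{tA} = P · e^{tJ} · P⁻¹, and e^{tJ} can be computed block-by-block.

A has Jordan form
J =
  [6, 1, 0]
  [0, 6, 1]
  [0, 0, 6]
(up to reordering of blocks).

Per-block formulas:
  For a 3×3 Jordan block J_3(6): exp(t · J_3(6)) = e^(6t)·(I + t·N + (t^2/2)·N^2), where N is the 3×3 nilpotent shift.

After assembling e^{tJ} and conjugating by P, we get:

e^{tA} =
  [exp(6*t), t^2*exp(6*t)/2, t^2*exp(6*t)/2 - t*exp(6*t)]
  [0, t*exp(6*t) + exp(6*t), t*exp(6*t)]
  [0, -t*exp(6*t), -t*exp(6*t) + exp(6*t)]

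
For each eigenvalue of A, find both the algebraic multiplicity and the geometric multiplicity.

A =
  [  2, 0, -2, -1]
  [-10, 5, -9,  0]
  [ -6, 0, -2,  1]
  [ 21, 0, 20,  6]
λ = -4: alg = 1, geom = 1; λ = 5: alg = 3, geom = 1

Step 1 — factor the characteristic polynomial to read off the algebraic multiplicities:
  χ_A(x) = (x - 5)^3*(x + 4)

Step 2 — compute geometric multiplicities via the rank-nullity identity g(λ) = n − rank(A − λI):
  rank(A − (-4)·I) = 3, so dim ker(A − (-4)·I) = n − 3 = 1
  rank(A − (5)·I) = 3, so dim ker(A − (5)·I) = n − 3 = 1

Summary:
  λ = -4: algebraic multiplicity = 1, geometric multiplicity = 1
  λ = 5: algebraic multiplicity = 3, geometric multiplicity = 1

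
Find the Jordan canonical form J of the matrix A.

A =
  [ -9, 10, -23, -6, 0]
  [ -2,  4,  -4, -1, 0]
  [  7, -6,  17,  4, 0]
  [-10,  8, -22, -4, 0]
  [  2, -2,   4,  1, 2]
J_2(2) ⊕ J_2(2) ⊕ J_1(2)

The characteristic polynomial is
  det(x·I − A) = x^5 - 10*x^4 + 40*x^3 - 80*x^2 + 80*x - 32 = (x - 2)^5

Eigenvalues and multiplicities (the geometric multiplicity of λ is n − rank(A − λI), which equals the number of Jordan blocks for λ):
  λ = 2: algebraic multiplicity = 5, geometric multiplicity = 3

Determining the block sizes for each eigenvalue:
  λ = 2: with am = 5 and gm = 3, the partition is not yet determined (e.g. several partitions of 5 into 3 parts exist). Let N = A − (2)·I. Computing rank(N^1) = 2, rank(N^2) = 0; the number of blocks of size ≥ j is rank(N^{j−1}) − rank(N^j), giving [3, 2]. So we have 2 block(s) of size 2, 1 block(s) of size 1 → block sizes [2, 2, 1]

Assembling the blocks gives a Jordan form
J =
  [2, 1, 0, 0, 0]
  [0, 2, 0, 0, 0]
  [0, 0, 2, 1, 0]
  [0, 0, 0, 2, 0]
  [0, 0, 0, 0, 2]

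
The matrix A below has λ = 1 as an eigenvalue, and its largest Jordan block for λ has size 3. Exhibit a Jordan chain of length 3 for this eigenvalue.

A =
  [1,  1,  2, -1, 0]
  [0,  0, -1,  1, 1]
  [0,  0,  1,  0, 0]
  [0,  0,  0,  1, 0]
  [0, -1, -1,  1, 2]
A Jordan chain for λ = 1 of length 3:
v_1 = (-1, 0, 0, 0, 0)ᵀ
v_2 = (1, -1, 0, 0, -1)ᵀ
v_3 = (0, 1, 0, 0, 0)ᵀ

Let N = A − (1)·I. We want v_3 with N^3 v_3 = 0 but N^2 v_3 ≠ 0; then v_{j-1} := N · v_j for j = 3, …, 2.

Pick v_3 = (0, 1, 0, 0, 0)ᵀ.
Then v_2 = N · v_3 = (1, -1, 0, 0, -1)ᵀ.
Then v_1 = N · v_2 = (-1, 0, 0, 0, 0)ᵀ.

Sanity check: (A − (1)·I) v_1 = (0, 0, 0, 0, 0)ᵀ = 0. ✓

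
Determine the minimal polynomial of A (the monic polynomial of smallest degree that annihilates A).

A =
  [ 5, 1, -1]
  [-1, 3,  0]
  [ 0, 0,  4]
x^3 - 12*x^2 + 48*x - 64

The characteristic polynomial is χ_A(x) = (x - 4)^3, so the eigenvalues are known. The minimal polynomial is
  m_A(x) = Π_λ (x − λ)^{k_λ}
where k_λ is the size of the *largest* Jordan block for λ (equivalently, the smallest k with (A − λI)^k v = 0 for every generalised eigenvector v of λ).

  λ = 4: largest Jordan block has size 3, contributing (x − 4)^3

So m_A(x) = (x - 4)^3 = x^3 - 12*x^2 + 48*x - 64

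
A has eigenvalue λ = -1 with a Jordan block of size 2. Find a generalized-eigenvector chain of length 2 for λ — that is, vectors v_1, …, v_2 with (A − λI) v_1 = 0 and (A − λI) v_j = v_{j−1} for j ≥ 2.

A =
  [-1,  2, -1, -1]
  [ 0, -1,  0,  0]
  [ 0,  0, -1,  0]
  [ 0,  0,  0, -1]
A Jordan chain for λ = -1 of length 2:
v_1 = (2, 0, 0, 0)ᵀ
v_2 = (0, 1, 0, 0)ᵀ

Let N = A − (-1)·I. We want v_2 with N^2 v_2 = 0 but N^1 v_2 ≠ 0; then v_{j-1} := N · v_j for j = 2, …, 2.

Pick v_2 = (0, 1, 0, 0)ᵀ.
Then v_1 = N · v_2 = (2, 0, 0, 0)ᵀ.

Sanity check: (A − (-1)·I) v_1 = (0, 0, 0, 0)ᵀ = 0. ✓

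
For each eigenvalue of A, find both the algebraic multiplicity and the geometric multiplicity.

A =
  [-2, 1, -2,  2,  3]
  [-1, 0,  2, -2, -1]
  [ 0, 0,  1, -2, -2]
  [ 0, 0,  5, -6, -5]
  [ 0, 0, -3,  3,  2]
λ = -1: alg = 5, geom = 3

Step 1 — factor the characteristic polynomial to read off the algebraic multiplicities:
  χ_A(x) = (x + 1)^5

Step 2 — compute geometric multiplicities via the rank-nullity identity g(λ) = n − rank(A − λI):
  rank(A − (-1)·I) = 2, so dim ker(A − (-1)·I) = n − 2 = 3

Summary:
  λ = -1: algebraic multiplicity = 5, geometric multiplicity = 3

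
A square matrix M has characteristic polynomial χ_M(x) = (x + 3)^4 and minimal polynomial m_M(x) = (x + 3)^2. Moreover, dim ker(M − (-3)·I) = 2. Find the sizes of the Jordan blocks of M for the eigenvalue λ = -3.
Block sizes for λ = -3: [2, 2]

Step 1 — from the characteristic polynomial, algebraic multiplicity of λ = -3 is 4. From dim ker(M − (-3)·I) = 2, there are exactly 2 Jordan blocks for λ = -3.
Step 2 — from the minimal polynomial, the factor (x + 3)^2 tells us the largest block for λ = -3 has size 2.
Step 3 — with total size 4, 2 blocks, and largest block 2, the block sizes (in nonincreasing order) are [2, 2].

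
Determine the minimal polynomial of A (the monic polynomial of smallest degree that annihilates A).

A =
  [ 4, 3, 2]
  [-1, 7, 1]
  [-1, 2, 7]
x^3 - 18*x^2 + 108*x - 216

The characteristic polynomial is χ_A(x) = (x - 6)^3, so the eigenvalues are known. The minimal polynomial is
  m_A(x) = Π_λ (x − λ)^{k_λ}
where k_λ is the size of the *largest* Jordan block for λ (equivalently, the smallest k with (A − λI)^k v = 0 for every generalised eigenvector v of λ).

  λ = 6: largest Jordan block has size 3, contributing (x − 6)^3

So m_A(x) = (x - 6)^3 = x^3 - 18*x^2 + 108*x - 216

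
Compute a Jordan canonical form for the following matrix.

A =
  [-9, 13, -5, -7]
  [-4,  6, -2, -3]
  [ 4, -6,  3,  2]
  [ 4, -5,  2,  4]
J_2(1) ⊕ J_2(1)

The characteristic polynomial is
  det(x·I − A) = x^4 - 4*x^3 + 6*x^2 - 4*x + 1 = (x - 1)^4

Eigenvalues and multiplicities (the geometric multiplicity of λ is n − rank(A − λI), which equals the number of Jordan blocks for λ):
  λ = 1: algebraic multiplicity = 4, geometric multiplicity = 2

Determining the block sizes for each eigenvalue:
  λ = 1: with am = 4 and gm = 2, the partition is not yet determined (e.g. several partitions of 4 into 2 parts exist). Let N = A − (1)·I. Computing rank(N^1) = 2, rank(N^2) = 0; the number of blocks of size ≥ j is rank(N^{j−1}) − rank(N^j), giving [2, 2]. So we have 2 block(s) of size 2 → block sizes [2, 2]

Assembling the blocks gives a Jordan form
J =
  [1, 1, 0, 0]
  [0, 1, 0, 0]
  [0, 0, 1, 1]
  [0, 0, 0, 1]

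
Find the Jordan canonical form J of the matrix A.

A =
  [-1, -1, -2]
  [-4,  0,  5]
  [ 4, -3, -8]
J_3(-3)

The characteristic polynomial is
  det(x·I − A) = x^3 + 9*x^2 + 27*x + 27 = (x + 3)^3

Eigenvalues and multiplicities (the geometric multiplicity of λ is n − rank(A − λI), which equals the number of Jordan blocks for λ):
  λ = -3: algebraic multiplicity = 3, geometric multiplicity = 1

Determining the block sizes for each eigenvalue:
  λ = -3: one block (gm = 1), so the single block has size am = 3 → block sizes [3]

Assembling the blocks gives a Jordan form
J =
  [-3,  1,  0]
  [ 0, -3,  1]
  [ 0,  0, -3]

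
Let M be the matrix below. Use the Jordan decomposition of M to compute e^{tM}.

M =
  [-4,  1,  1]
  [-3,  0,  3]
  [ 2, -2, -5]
e^{tM} =
  [-t*exp(-3*t) + exp(-3*t), t*exp(-3*t), t*exp(-3*t)]
  [-3*t*exp(-3*t), 3*t*exp(-3*t) + exp(-3*t), 3*t*exp(-3*t)]
  [2*t*exp(-3*t), -2*t*exp(-3*t), -2*t*exp(-3*t) + exp(-3*t)]

Strategy: write M = P · J · P⁻¹ where J is a Jordan canonical form, so e^{tM} = P · e^{tJ} · P⁻¹, and e^{tJ} can be computed block-by-block.

M has Jordan form
J =
  [-3,  1,  0]
  [ 0, -3,  0]
  [ 0,  0, -3]
(up to reordering of blocks).

Per-block formulas:
  For a 2×2 Jordan block J_2(-3): exp(t · J_2(-3)) = e^(-3t)·(I + t·N), where N is the 2×2 nilpotent shift.
  For a 1×1 block at λ = -3: exp(t · [-3]) = [e^(-3t)].

After assembling e^{tJ} and conjugating by P, we get:

e^{tM} =
  [-t*exp(-3*t) + exp(-3*t), t*exp(-3*t), t*exp(-3*t)]
  [-3*t*exp(-3*t), 3*t*exp(-3*t) + exp(-3*t), 3*t*exp(-3*t)]
  [2*t*exp(-3*t), -2*t*exp(-3*t), -2*t*exp(-3*t) + exp(-3*t)]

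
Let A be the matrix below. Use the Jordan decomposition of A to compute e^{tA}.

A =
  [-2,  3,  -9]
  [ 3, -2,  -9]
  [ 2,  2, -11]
e^{tA} =
  [3*t*exp(-5*t) + exp(-5*t), 3*t*exp(-5*t), -9*t*exp(-5*t)]
  [3*t*exp(-5*t), 3*t*exp(-5*t) + exp(-5*t), -9*t*exp(-5*t)]
  [2*t*exp(-5*t), 2*t*exp(-5*t), -6*t*exp(-5*t) + exp(-5*t)]

Strategy: write A = P · J · P⁻¹ where J is a Jordan canonical form, so e^{tA} = P · e^{tJ} · P⁻¹, and e^{tJ} can be computed block-by-block.

A has Jordan form
J =
  [-5,  1,  0]
  [ 0, -5,  0]
  [ 0,  0, -5]
(up to reordering of blocks).

Per-block formulas:
  For a 1×1 block at λ = -5: exp(t · [-5]) = [e^(-5t)].
  For a 2×2 Jordan block J_2(-5): exp(t · J_2(-5)) = e^(-5t)·(I + t·N), where N is the 2×2 nilpotent shift.

After assembling e^{tJ} and conjugating by P, we get:

e^{tA} =
  [3*t*exp(-5*t) + exp(-5*t), 3*t*exp(-5*t), -9*t*exp(-5*t)]
  [3*t*exp(-5*t), 3*t*exp(-5*t) + exp(-5*t), -9*t*exp(-5*t)]
  [2*t*exp(-5*t), 2*t*exp(-5*t), -6*t*exp(-5*t) + exp(-5*t)]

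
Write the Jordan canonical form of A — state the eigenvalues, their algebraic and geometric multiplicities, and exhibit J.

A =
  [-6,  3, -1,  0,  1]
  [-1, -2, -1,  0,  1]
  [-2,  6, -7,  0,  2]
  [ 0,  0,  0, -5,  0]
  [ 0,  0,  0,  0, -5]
J_2(-5) ⊕ J_1(-5) ⊕ J_1(-5) ⊕ J_1(-5)

The characteristic polynomial is
  det(x·I − A) = x^5 + 25*x^4 + 250*x^3 + 1250*x^2 + 3125*x + 3125 = (x + 5)^5

Eigenvalues and multiplicities (the geometric multiplicity of λ is n − rank(A − λI), which equals the number of Jordan blocks for λ):
  λ = -5: algebraic multiplicity = 5, geometric multiplicity = 4

Determining the block sizes for each eigenvalue:
  λ = -5: 4 blocks summing to 5 forces exactly one block of size 2 and the rest size 1 → block sizes [2, 1, 1, 1]

Assembling the blocks gives a Jordan form
J =
  [-5,  1,  0,  0,  0]
  [ 0, -5,  0,  0,  0]
  [ 0,  0, -5,  0,  0]
  [ 0,  0,  0, -5,  0]
  [ 0,  0,  0,  0, -5]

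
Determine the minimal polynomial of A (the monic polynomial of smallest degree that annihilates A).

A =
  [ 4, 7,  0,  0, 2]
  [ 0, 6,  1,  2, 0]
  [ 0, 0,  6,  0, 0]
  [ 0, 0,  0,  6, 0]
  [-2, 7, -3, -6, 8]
x^3 - 18*x^2 + 108*x - 216

The characteristic polynomial is χ_A(x) = (x - 6)^5, so the eigenvalues are known. The minimal polynomial is
  m_A(x) = Π_λ (x − λ)^{k_λ}
where k_λ is the size of the *largest* Jordan block for λ (equivalently, the smallest k with (A − λI)^k v = 0 for every generalised eigenvector v of λ).

  λ = 6: largest Jordan block has size 3, contributing (x − 6)^3

So m_A(x) = (x - 6)^3 = x^3 - 18*x^2 + 108*x - 216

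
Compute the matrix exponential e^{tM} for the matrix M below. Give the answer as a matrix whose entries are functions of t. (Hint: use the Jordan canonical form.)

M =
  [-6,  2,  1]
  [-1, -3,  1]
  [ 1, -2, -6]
e^{tM} =
  [-t*exp(-5*t) + exp(-5*t), 2*t*exp(-5*t), t*exp(-5*t)]
  [-t*exp(-5*t), 2*t*exp(-5*t) + exp(-5*t), t*exp(-5*t)]
  [t*exp(-5*t), -2*t*exp(-5*t), -t*exp(-5*t) + exp(-5*t)]

Strategy: write M = P · J · P⁻¹ where J is a Jordan canonical form, so e^{tM} = P · e^{tJ} · P⁻¹, and e^{tJ} can be computed block-by-block.

M has Jordan form
J =
  [-5,  1,  0]
  [ 0, -5,  0]
  [ 0,  0, -5]
(up to reordering of blocks).

Per-block formulas:
  For a 1×1 block at λ = -5: exp(t · [-5]) = [e^(-5t)].
  For a 2×2 Jordan block J_2(-5): exp(t · J_2(-5)) = e^(-5t)·(I + t·N), where N is the 2×2 nilpotent shift.

After assembling e^{tJ} and conjugating by P, we get:

e^{tM} =
  [-t*exp(-5*t) + exp(-5*t), 2*t*exp(-5*t), t*exp(-5*t)]
  [-t*exp(-5*t), 2*t*exp(-5*t) + exp(-5*t), t*exp(-5*t)]
  [t*exp(-5*t), -2*t*exp(-5*t), -t*exp(-5*t) + exp(-5*t)]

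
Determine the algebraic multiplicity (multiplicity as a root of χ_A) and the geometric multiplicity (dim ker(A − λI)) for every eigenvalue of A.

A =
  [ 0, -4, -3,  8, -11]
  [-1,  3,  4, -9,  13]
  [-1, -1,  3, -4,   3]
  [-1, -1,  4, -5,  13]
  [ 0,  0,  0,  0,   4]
λ = -1: alg = 3, geom = 1; λ = 4: alg = 2, geom = 2

Step 1 — factor the characteristic polynomial to read off the algebraic multiplicities:
  χ_A(x) = (x - 4)^2*(x + 1)^3

Step 2 — compute geometric multiplicities via the rank-nullity identity g(λ) = n − rank(A − λI):
  rank(A − (-1)·I) = 4, so dim ker(A − (-1)·I) = n − 4 = 1
  rank(A − (4)·I) = 3, so dim ker(A − (4)·I) = n − 3 = 2

Summary:
  λ = -1: algebraic multiplicity = 3, geometric multiplicity = 1
  λ = 4: algebraic multiplicity = 2, geometric multiplicity = 2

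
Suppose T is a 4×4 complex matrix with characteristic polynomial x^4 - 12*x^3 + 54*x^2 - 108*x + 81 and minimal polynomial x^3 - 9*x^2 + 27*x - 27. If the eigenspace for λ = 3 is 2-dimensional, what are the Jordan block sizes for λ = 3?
Block sizes for λ = 3: [3, 1]

Step 1 — from the characteristic polynomial, algebraic multiplicity of λ = 3 is 4. From dim ker(T − (3)·I) = 2, there are exactly 2 Jordan blocks for λ = 3.
Step 2 — from the minimal polynomial, the factor (x − 3)^3 tells us the largest block for λ = 3 has size 3.
Step 3 — with total size 4, 2 blocks, and largest block 3, the block sizes (in nonincreasing order) are [3, 1].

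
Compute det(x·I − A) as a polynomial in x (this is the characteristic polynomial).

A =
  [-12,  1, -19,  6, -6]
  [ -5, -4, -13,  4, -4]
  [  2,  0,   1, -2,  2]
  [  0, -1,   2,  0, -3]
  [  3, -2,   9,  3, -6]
x^5 + 21*x^4 + 174*x^3 + 710*x^2 + 1425*x + 1125

Expanding det(x·I − A) (e.g. by cofactor expansion or by noting that A is similar to its Jordan form J, which has the same characteristic polynomial as A) gives
  χ_A(x) = x^5 + 21*x^4 + 174*x^3 + 710*x^2 + 1425*x + 1125
which factors as (x + 3)^2*(x + 5)^3. The eigenvalues (with algebraic multiplicities) are λ = -5 with multiplicity 3, λ = -3 with multiplicity 2.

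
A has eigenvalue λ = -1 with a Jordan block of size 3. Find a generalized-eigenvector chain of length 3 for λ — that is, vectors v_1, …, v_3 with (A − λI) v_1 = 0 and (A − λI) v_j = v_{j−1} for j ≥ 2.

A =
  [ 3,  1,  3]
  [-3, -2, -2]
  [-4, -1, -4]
A Jordan chain for λ = -1 of length 3:
v_1 = (1, -1, -1)ᵀ
v_2 = (4, -3, -4)ᵀ
v_3 = (1, 0, 0)ᵀ

Let N = A − (-1)·I. We want v_3 with N^3 v_3 = 0 but N^2 v_3 ≠ 0; then v_{j-1} := N · v_j for j = 3, …, 2.

Pick v_3 = (1, 0, 0)ᵀ.
Then v_2 = N · v_3 = (4, -3, -4)ᵀ.
Then v_1 = N · v_2 = (1, -1, -1)ᵀ.

Sanity check: (A − (-1)·I) v_1 = (0, 0, 0)ᵀ = 0. ✓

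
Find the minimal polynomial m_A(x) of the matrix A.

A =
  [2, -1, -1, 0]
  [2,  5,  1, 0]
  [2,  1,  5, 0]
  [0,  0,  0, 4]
x^2 - 8*x + 16

The characteristic polynomial is χ_A(x) = (x - 4)^4, so the eigenvalues are known. The minimal polynomial is
  m_A(x) = Π_λ (x − λ)^{k_λ}
where k_λ is the size of the *largest* Jordan block for λ (equivalently, the smallest k with (A − λI)^k v = 0 for every generalised eigenvector v of λ).

  λ = 4: largest Jordan block has size 2, contributing (x − 4)^2

So m_A(x) = (x - 4)^2 = x^2 - 8*x + 16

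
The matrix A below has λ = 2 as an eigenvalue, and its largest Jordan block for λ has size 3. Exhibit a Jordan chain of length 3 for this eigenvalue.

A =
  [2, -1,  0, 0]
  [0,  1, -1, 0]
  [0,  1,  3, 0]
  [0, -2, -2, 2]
A Jordan chain for λ = 2 of length 3:
v_1 = (1, 0, 0, 0)ᵀ
v_2 = (-1, -1, 1, -2)ᵀ
v_3 = (0, 1, 0, 0)ᵀ

Let N = A − (2)·I. We want v_3 with N^3 v_3 = 0 but N^2 v_3 ≠ 0; then v_{j-1} := N · v_j for j = 3, …, 2.

Pick v_3 = (0, 1, 0, 0)ᵀ.
Then v_2 = N · v_3 = (-1, -1, 1, -2)ᵀ.
Then v_1 = N · v_2 = (1, 0, 0, 0)ᵀ.

Sanity check: (A − (2)·I) v_1 = (0, 0, 0, 0)ᵀ = 0. ✓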